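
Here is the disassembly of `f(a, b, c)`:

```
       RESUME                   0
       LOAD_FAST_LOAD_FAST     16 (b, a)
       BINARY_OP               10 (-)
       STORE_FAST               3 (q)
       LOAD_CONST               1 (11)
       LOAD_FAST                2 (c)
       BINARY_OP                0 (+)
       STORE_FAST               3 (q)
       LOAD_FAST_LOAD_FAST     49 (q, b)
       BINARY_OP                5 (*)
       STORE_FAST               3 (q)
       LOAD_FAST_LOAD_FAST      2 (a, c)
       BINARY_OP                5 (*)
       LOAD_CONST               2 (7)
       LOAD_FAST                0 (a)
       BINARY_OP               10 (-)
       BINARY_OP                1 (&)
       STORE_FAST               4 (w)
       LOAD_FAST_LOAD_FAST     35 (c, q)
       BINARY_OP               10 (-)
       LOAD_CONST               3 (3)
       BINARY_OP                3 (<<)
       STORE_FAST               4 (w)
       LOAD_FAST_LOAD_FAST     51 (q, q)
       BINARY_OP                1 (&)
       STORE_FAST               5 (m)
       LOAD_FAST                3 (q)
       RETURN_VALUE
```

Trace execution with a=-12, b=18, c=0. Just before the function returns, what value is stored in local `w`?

LOAD_FAST_LOAD_FAST b,a → push 18,-12. Stack: [18, -12]
BINARY_OP - → 18 - -12 = 30. Stack: [30]
STORE_FAST q → q=30. Stack: []
LOAD_CONST → push 11. Stack: [11]
LOAD_FAST c → push 0. Stack: [11, 0]
BINARY_OP + → 11 + 0 = 11. Stack: [11]
STORE_FAST q → q=11. Stack: []
LOAD_FAST_LOAD_FAST q,b → push 11,18. Stack: [11, 18]
BINARY_OP * → 11 * 18 = 198. Stack: [198]
STORE_FAST q → q=198. Stack: []
LOAD_FAST_LOAD_FAST a,c → push -12,0. Stack: [-12, 0]
BINARY_OP * → -12 * 0 = 0. Stack: [0]
LOAD_CONST → push 7. Stack: [0, 7]
LOAD_FAST a → push -12. Stack: [0, 7, -12]
BINARY_OP - → 7 - -12 = 19. Stack: [0, 19]
BINARY_OP & → 0 & 19 = 0. Stack: [0]
STORE_FAST w → w=0. Stack: []
LOAD_FAST_LOAD_FAST c,q → push 0,198. Stack: [0, 198]
BINARY_OP - → 0 - 198 = -198. Stack: [-198]
LOAD_CONST → push 3. Stack: [-198, 3]
BINARY_OP << → -198 << 3 = -1584. Stack: [-1584]
STORE_FAST w → w=-1584. Stack: []
LOAD_FAST_LOAD_FAST q,q → push 198,198. Stack: [198, 198]
BINARY_OP & → 198 & 198 = 198. Stack: [198]
STORE_FAST m → m=198. Stack: []
LOAD_FAST q → push 198. Stack: [198]
RETURN_VALUE → return 198.

-1584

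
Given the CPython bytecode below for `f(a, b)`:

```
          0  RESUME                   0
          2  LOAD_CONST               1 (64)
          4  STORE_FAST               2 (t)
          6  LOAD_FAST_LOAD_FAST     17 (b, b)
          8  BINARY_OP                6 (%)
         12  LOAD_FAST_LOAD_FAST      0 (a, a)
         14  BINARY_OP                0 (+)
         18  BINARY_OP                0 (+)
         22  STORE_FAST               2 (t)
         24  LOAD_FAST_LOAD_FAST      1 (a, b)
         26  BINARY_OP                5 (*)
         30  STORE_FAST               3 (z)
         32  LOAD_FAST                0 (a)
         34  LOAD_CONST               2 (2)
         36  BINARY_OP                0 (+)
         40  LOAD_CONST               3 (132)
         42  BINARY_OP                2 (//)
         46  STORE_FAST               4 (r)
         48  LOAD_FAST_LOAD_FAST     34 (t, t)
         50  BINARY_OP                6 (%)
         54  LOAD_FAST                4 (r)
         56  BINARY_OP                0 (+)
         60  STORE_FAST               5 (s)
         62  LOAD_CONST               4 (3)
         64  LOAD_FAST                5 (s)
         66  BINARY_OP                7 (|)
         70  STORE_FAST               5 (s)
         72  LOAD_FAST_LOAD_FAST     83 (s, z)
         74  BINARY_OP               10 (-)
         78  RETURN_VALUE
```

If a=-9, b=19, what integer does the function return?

170

LOAD_CONST → push 64. Stack: [64]
STORE_FAST t → t=64. Stack: []
LOAD_FAST_LOAD_FAST b,b → push 19,19. Stack: [19, 19]
BINARY_OP % → 19 % 19 = 0. Stack: [0]
LOAD_FAST_LOAD_FAST a,a → push -9,-9. Stack: [0, -9, -9]
BINARY_OP + → -9 + -9 = -18. Stack: [0, -18]
BINARY_OP + → 0 + -18 = -18. Stack: [-18]
STORE_FAST t → t=-18. Stack: []
LOAD_FAST_LOAD_FAST a,b → push -9,19. Stack: [-9, 19]
BINARY_OP * → -9 * 19 = -171. Stack: [-171]
STORE_FAST z → z=-171. Stack: []
LOAD_FAST a → push -9. Stack: [-9]
LOAD_CONST → push 2. Stack: [-9, 2]
BINARY_OP + → -9 + 2 = -7. Stack: [-7]
LOAD_CONST → push 132. Stack: [-7, 132]
BINARY_OP // → -7 // 132 = -1. Stack: [-1]
STORE_FAST r → r=-1. Stack: []
LOAD_FAST_LOAD_FAST t,t → push -18,-18. Stack: [-18, -18]
BINARY_OP % → -18 % -18 = 0. Stack: [0]
LOAD_FAST r → push -1. Stack: [0, -1]
BINARY_OP + → 0 + -1 = -1. Stack: [-1]
STORE_FAST s → s=-1. Stack: []
LOAD_CONST → push 3. Stack: [3]
LOAD_FAST s → push -1. Stack: [3, -1]
BINARY_OP | → 3 | -1 = -1. Stack: [-1]
STORE_FAST s → s=-1. Stack: []
LOAD_FAST_LOAD_FAST s,z → push -1,-171. Stack: [-1, -171]
BINARY_OP - → -1 - -171 = 170. Stack: [170]
RETURN_VALUE → return 170.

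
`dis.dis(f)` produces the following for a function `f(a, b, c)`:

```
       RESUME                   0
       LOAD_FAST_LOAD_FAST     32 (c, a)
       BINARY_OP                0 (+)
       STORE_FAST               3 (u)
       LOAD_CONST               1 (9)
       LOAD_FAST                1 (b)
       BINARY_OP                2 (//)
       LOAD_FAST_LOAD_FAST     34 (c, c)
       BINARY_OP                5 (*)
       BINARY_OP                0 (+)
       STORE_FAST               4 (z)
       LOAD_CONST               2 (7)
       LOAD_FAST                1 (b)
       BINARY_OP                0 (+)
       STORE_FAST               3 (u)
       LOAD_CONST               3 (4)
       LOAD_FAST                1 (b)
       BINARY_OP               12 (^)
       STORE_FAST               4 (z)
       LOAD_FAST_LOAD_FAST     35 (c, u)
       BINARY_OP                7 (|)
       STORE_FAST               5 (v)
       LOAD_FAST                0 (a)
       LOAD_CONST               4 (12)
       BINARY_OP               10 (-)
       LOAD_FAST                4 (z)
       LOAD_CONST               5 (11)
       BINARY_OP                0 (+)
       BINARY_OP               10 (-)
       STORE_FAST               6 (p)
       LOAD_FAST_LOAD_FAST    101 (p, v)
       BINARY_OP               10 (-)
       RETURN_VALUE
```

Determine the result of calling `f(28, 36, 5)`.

-74

LOAD_FAST_LOAD_FAST c,a → push 5,28. Stack: [5, 28]
BINARY_OP + → 5 + 28 = 33. Stack: [33]
STORE_FAST u → u=33. Stack: []
LOAD_CONST → push 9. Stack: [9]
LOAD_FAST b → push 36. Stack: [9, 36]
BINARY_OP // → 9 // 36 = 0. Stack: [0]
LOAD_FAST_LOAD_FAST c,c → push 5,5. Stack: [0, 5, 5]
BINARY_OP * → 5 * 5 = 25. Stack: [0, 25]
BINARY_OP + → 0 + 25 = 25. Stack: [25]
STORE_FAST z → z=25. Stack: []
LOAD_CONST → push 7. Stack: [7]
LOAD_FAST b → push 36. Stack: [7, 36]
BINARY_OP + → 7 + 36 = 43. Stack: [43]
STORE_FAST u → u=43. Stack: []
LOAD_CONST → push 4. Stack: [4]
LOAD_FAST b → push 36. Stack: [4, 36]
BINARY_OP ^ → 4 ^ 36 = 32. Stack: [32]
STORE_FAST z → z=32. Stack: []
LOAD_FAST_LOAD_FAST c,u → push 5,43. Stack: [5, 43]
BINARY_OP | → 5 | 43 = 47. Stack: [47]
STORE_FAST v → v=47. Stack: []
LOAD_FAST a → push 28. Stack: [28]
LOAD_CONST → push 12. Stack: [28, 12]
BINARY_OP - → 28 - 12 = 16. Stack: [16]
LOAD_FAST z → push 32. Stack: [16, 32]
LOAD_CONST → push 11. Stack: [16, 32, 11]
BINARY_OP + → 32 + 11 = 43. Stack: [16, 43]
BINARY_OP - → 16 - 43 = -27. Stack: [-27]
STORE_FAST p → p=-27. Stack: []
LOAD_FAST_LOAD_FAST p,v → push -27,47. Stack: [-27, 47]
BINARY_OP - → -27 - 47 = -74. Stack: [-74]
RETURN_VALUE → return -74.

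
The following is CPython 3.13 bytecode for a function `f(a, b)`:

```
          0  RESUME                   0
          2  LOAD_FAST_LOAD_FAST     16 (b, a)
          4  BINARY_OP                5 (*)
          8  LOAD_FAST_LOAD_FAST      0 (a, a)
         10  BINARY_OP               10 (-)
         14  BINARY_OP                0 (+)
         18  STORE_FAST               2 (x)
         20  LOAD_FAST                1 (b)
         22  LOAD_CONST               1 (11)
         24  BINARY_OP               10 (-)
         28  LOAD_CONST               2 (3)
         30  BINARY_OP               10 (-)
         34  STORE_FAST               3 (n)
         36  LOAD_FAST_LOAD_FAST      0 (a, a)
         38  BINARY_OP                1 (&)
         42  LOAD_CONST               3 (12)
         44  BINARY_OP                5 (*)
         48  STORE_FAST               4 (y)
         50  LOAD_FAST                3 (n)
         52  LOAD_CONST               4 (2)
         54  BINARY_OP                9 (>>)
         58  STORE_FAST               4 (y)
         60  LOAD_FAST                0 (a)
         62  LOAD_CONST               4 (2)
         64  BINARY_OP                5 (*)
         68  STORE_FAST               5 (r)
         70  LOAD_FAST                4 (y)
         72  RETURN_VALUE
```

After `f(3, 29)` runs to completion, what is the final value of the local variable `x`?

LOAD_FAST_LOAD_FAST b,a → push 29,3. Stack: [29, 3]
BINARY_OP * → 29 * 3 = 87. Stack: [87]
LOAD_FAST_LOAD_FAST a,a → push 3,3. Stack: [87, 3, 3]
BINARY_OP - → 3 - 3 = 0. Stack: [87, 0]
BINARY_OP + → 87 + 0 = 87. Stack: [87]
STORE_FAST x → x=87. Stack: []
LOAD_FAST b → push 29. Stack: [29]
LOAD_CONST → push 11. Stack: [29, 11]
BINARY_OP - → 29 - 11 = 18. Stack: [18]
LOAD_CONST → push 3. Stack: [18, 3]
BINARY_OP - → 18 - 3 = 15. Stack: [15]
STORE_FAST n → n=15. Stack: []
LOAD_FAST_LOAD_FAST a,a → push 3,3. Stack: [3, 3]
BINARY_OP & → 3 & 3 = 3. Stack: [3]
LOAD_CONST → push 12. Stack: [3, 12]
BINARY_OP * → 3 * 12 = 36. Stack: [36]
STORE_FAST y → y=36. Stack: []
LOAD_FAST n → push 15. Stack: [15]
LOAD_CONST → push 2. Stack: [15, 2]
BINARY_OP >> → 15 >> 2 = 3. Stack: [3]
STORE_FAST y → y=3. Stack: []
LOAD_FAST a → push 3. Stack: [3]
LOAD_CONST → push 2. Stack: [3, 2]
BINARY_OP * → 3 * 2 = 6. Stack: [6]
STORE_FAST r → r=6. Stack: []
LOAD_FAST y → push 3. Stack: [3]
RETURN_VALUE → return 3.

87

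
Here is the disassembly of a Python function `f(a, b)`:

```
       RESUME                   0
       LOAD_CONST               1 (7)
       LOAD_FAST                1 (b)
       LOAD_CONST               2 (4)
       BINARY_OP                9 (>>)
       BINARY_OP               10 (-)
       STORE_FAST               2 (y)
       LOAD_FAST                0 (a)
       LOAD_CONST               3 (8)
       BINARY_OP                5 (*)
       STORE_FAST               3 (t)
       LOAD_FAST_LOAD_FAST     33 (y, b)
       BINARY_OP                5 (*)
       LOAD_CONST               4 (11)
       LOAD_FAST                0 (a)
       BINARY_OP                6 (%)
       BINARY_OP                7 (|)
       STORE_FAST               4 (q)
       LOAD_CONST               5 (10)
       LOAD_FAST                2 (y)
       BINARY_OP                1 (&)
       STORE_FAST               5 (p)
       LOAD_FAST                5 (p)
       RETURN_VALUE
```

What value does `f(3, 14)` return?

2

LOAD_CONST → push 7. Stack: [7]
LOAD_FAST b → push 14. Stack: [7, 14]
LOAD_CONST → push 4. Stack: [7, 14, 4]
BINARY_OP >> → 14 >> 4 = 0. Stack: [7, 0]
BINARY_OP - → 7 - 0 = 7. Stack: [7]
STORE_FAST y → y=7. Stack: []
LOAD_FAST a → push 3. Stack: [3]
LOAD_CONST → push 8. Stack: [3, 8]
BINARY_OP * → 3 * 8 = 24. Stack: [24]
STORE_FAST t → t=24. Stack: []
LOAD_FAST_LOAD_FAST y,b → push 7,14. Stack: [7, 14]
BINARY_OP * → 7 * 14 = 98. Stack: [98]
LOAD_CONST → push 11. Stack: [98, 11]
LOAD_FAST a → push 3. Stack: [98, 11, 3]
BINARY_OP % → 11 % 3 = 2. Stack: [98, 2]
BINARY_OP | → 98 | 2 = 98. Stack: [98]
STORE_FAST q → q=98. Stack: []
LOAD_CONST → push 10. Stack: [10]
LOAD_FAST y → push 7. Stack: [10, 7]
BINARY_OP & → 10 & 7 = 2. Stack: [2]
STORE_FAST p → p=2. Stack: []
LOAD_FAST p → push 2. Stack: [2]
RETURN_VALUE → return 2.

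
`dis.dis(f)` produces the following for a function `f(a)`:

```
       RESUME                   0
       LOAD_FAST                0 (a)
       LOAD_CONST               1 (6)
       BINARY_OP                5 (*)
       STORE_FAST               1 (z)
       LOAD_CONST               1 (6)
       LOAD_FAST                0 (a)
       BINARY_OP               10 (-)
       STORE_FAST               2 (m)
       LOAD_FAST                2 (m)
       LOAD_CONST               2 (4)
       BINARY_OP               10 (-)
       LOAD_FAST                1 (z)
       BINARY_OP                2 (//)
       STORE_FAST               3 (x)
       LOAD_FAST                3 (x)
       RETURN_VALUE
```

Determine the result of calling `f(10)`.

LOAD_FAST a → push 10. Stack: [10]
LOAD_CONST → push 6. Stack: [10, 6]
BINARY_OP * → 10 * 6 = 60. Stack: [60]
STORE_FAST z → z=60. Stack: []
LOAD_CONST → push 6. Stack: [6]
LOAD_FAST a → push 10. Stack: [6, 10]
BINARY_OP - → 6 - 10 = -4. Stack: [-4]
STORE_FAST m → m=-4. Stack: []
LOAD_FAST m → push -4. Stack: [-4]
LOAD_CONST → push 4. Stack: [-4, 4]
BINARY_OP - → -4 - 4 = -8. Stack: [-8]
LOAD_FAST z → push 60. Stack: [-8, 60]
BINARY_OP // → -8 // 60 = -1. Stack: [-1]
STORE_FAST x → x=-1. Stack: []
LOAD_FAST x → push -1. Stack: [-1]
RETURN_VALUE → return -1.

-1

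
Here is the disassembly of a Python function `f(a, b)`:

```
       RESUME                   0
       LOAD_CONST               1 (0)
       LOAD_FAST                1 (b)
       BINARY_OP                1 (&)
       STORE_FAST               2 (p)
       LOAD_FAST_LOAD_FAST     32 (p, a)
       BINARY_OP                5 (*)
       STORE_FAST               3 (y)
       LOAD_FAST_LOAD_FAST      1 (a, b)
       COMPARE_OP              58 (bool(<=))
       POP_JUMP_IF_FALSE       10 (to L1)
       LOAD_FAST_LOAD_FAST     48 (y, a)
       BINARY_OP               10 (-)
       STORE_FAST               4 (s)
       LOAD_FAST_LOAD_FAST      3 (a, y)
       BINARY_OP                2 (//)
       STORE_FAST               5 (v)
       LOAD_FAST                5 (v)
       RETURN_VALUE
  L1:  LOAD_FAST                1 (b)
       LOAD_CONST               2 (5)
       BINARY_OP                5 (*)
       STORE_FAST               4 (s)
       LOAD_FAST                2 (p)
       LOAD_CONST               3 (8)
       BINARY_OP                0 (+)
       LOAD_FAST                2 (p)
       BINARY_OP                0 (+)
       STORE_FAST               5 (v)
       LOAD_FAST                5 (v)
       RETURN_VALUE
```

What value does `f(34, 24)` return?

LOAD_CONST → push 0. Stack: [0]
LOAD_FAST b → push 24. Stack: [0, 24]
BINARY_OP & → 0 & 24 = 0. Stack: [0]
STORE_FAST p → p=0. Stack: []
LOAD_FAST_LOAD_FAST p,a → push 0,34. Stack: [0, 34]
BINARY_OP * → 0 * 34 = 0. Stack: [0]
STORE_FAST y → y=0. Stack: []
LOAD_FAST_LOAD_FAST a,b → push 34,24. Stack: [34, 24]
COMPARE_OP bool(<=) → 34 vs 24 = False. Stack: [False]
POP_JUMP_IF_FALSE → pop False; jump. Stack: []
LOAD_FAST b → push 24. Stack: [24]
LOAD_CONST → push 5. Stack: [24, 5]
BINARY_OP * → 24 * 5 = 120. Stack: [120]
STORE_FAST s → s=120. Stack: []
LOAD_FAST p → push 0. Stack: [0]
LOAD_CONST → push 8. Stack: [0, 8]
BINARY_OP + → 0 + 8 = 8. Stack: [8]
LOAD_FAST p → push 0. Stack: [8, 0]
BINARY_OP + → 8 + 0 = 8. Stack: [8]
STORE_FAST v → v=8. Stack: []
LOAD_FAST v → push 8. Stack: [8]
RETURN_VALUE → return 8.

8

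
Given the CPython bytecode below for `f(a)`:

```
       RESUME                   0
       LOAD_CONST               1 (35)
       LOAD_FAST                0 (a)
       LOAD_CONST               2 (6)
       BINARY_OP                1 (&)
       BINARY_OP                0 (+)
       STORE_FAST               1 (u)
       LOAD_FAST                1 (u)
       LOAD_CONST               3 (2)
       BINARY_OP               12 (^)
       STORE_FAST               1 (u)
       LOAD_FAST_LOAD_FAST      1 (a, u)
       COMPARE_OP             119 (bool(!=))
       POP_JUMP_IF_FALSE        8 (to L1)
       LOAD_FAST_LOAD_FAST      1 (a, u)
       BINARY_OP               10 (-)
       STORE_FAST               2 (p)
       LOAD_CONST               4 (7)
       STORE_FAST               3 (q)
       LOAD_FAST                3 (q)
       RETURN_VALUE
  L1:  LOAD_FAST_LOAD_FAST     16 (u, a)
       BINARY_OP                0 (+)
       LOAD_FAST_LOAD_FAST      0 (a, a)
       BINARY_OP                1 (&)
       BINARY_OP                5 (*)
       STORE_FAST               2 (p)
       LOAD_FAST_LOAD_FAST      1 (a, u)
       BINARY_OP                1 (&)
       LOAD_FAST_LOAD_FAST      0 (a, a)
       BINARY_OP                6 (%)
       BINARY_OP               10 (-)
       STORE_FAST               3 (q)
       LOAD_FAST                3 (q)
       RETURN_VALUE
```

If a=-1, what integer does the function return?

LOAD_CONST → push 35. Stack: [35]
LOAD_FAST a → push -1. Stack: [35, -1]
LOAD_CONST → push 6. Stack: [35, -1, 6]
BINARY_OP & → -1 & 6 = 6. Stack: [35, 6]
BINARY_OP + → 35 + 6 = 41. Stack: [41]
STORE_FAST u → u=41. Stack: []
LOAD_FAST u → push 41. Stack: [41]
LOAD_CONST → push 2. Stack: [41, 2]
BINARY_OP ^ → 41 ^ 2 = 43. Stack: [43]
STORE_FAST u → u=43. Stack: []
LOAD_FAST_LOAD_FAST a,u → push -1,43. Stack: [-1, 43]
COMPARE_OP bool(!=) → -1 vs 43 = True. Stack: [True]
POP_JUMP_IF_FALSE → pop True; no jump. Stack: []
LOAD_FAST_LOAD_FAST a,u → push -1,43. Stack: [-1, 43]
BINARY_OP - → -1 - 43 = -44. Stack: [-44]
STORE_FAST p → p=-44. Stack: []
LOAD_CONST → push 7. Stack: [7]
STORE_FAST q → q=7. Stack: []
LOAD_FAST q → push 7. Stack: [7]
RETURN_VALUE → return 7.

7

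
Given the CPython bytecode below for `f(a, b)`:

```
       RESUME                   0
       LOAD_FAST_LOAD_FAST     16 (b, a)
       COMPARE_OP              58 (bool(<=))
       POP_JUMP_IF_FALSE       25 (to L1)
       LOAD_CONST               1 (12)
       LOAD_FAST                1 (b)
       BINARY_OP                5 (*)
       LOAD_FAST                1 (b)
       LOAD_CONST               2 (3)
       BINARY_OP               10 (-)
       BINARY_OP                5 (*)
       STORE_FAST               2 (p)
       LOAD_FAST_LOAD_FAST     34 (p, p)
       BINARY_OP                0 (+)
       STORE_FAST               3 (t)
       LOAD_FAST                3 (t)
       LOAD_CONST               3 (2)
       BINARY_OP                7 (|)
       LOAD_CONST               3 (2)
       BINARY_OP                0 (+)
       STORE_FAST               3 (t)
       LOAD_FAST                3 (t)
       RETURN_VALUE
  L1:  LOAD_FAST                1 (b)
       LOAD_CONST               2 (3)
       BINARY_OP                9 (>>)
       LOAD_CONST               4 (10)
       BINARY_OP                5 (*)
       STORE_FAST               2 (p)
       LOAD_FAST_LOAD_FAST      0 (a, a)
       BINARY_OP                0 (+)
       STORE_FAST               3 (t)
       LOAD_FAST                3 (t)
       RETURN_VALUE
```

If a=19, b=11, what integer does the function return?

2116

LOAD_FAST_LOAD_FAST b,a → push 11,19. Stack: [11, 19]
COMPARE_OP bool(<=) → 11 vs 19 = True. Stack: [True]
POP_JUMP_IF_FALSE → pop True; no jump. Stack: []
LOAD_CONST → push 12. Stack: [12]
LOAD_FAST b → push 11. Stack: [12, 11]
BINARY_OP * → 12 * 11 = 132. Stack: [132]
LOAD_FAST b → push 11. Stack: [132, 11]
LOAD_CONST → push 3. Stack: [132, 11, 3]
BINARY_OP - → 11 - 3 = 8. Stack: [132, 8]
BINARY_OP * → 132 * 8 = 1056. Stack: [1056]
STORE_FAST p → p=1056. Stack: []
LOAD_FAST_LOAD_FAST p,p → push 1056,1056. Stack: [1056, 1056]
BINARY_OP + → 1056 + 1056 = 2112. Stack: [2112]
STORE_FAST t → t=2112. Stack: []
LOAD_FAST t → push 2112. Stack: [2112]
LOAD_CONST → push 2. Stack: [2112, 2]
BINARY_OP | → 2112 | 2 = 2114. Stack: [2114]
LOAD_CONST → push 2. Stack: [2114, 2]
BINARY_OP + → 2114 + 2 = 2116. Stack: [2116]
STORE_FAST t → t=2116. Stack: []
LOAD_FAST t → push 2116. Stack: [2116]
RETURN_VALUE → return 2116.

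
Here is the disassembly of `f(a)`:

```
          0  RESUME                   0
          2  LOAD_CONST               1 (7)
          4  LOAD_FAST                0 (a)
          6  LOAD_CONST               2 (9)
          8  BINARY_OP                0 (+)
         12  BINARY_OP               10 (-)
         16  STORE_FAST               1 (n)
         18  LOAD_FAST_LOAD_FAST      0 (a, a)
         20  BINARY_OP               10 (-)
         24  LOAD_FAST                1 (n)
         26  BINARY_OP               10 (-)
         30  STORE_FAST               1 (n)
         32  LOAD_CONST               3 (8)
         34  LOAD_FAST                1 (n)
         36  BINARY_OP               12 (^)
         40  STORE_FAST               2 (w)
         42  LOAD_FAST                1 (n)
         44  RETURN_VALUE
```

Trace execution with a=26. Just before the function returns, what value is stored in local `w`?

LOAD_CONST → push 7. Stack: [7]
LOAD_FAST a → push 26. Stack: [7, 26]
LOAD_CONST → push 9. Stack: [7, 26, 9]
BINARY_OP + → 26 + 9 = 35. Stack: [7, 35]
BINARY_OP - → 7 - 35 = -28. Stack: [-28]
STORE_FAST n → n=-28. Stack: []
LOAD_FAST_LOAD_FAST a,a → push 26,26. Stack: [26, 26]
BINARY_OP - → 26 - 26 = 0. Stack: [0]
LOAD_FAST n → push -28. Stack: [0, -28]
BINARY_OP - → 0 - -28 = 28. Stack: [28]
STORE_FAST n → n=28. Stack: []
LOAD_CONST → push 8. Stack: [8]
LOAD_FAST n → push 28. Stack: [8, 28]
BINARY_OP ^ → 8 ^ 28 = 20. Stack: [20]
STORE_FAST w → w=20. Stack: []
LOAD_FAST n → push 28. Stack: [28]
RETURN_VALUE → return 28.

20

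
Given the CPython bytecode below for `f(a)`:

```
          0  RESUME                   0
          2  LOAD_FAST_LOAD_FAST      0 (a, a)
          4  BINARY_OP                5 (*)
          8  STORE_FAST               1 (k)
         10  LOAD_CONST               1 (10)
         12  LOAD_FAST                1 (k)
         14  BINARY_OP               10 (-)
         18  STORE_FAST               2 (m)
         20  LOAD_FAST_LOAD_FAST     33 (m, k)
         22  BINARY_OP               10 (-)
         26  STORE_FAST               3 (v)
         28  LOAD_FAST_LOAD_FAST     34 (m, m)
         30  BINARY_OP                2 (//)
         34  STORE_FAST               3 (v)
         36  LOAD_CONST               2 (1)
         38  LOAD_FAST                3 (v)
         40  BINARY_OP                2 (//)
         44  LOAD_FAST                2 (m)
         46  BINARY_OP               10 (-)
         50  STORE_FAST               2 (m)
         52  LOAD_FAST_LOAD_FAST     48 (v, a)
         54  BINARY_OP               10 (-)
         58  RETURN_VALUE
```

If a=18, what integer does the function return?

-17

LOAD_FAST_LOAD_FAST a,a → push 18,18. Stack: [18, 18]
BINARY_OP * → 18 * 18 = 324. Stack: [324]
STORE_FAST k → k=324. Stack: []
LOAD_CONST → push 10. Stack: [10]
LOAD_FAST k → push 324. Stack: [10, 324]
BINARY_OP - → 10 - 324 = -314. Stack: [-314]
STORE_FAST m → m=-314. Stack: []
LOAD_FAST_LOAD_FAST m,k → push -314,324. Stack: [-314, 324]
BINARY_OP - → -314 - 324 = -638. Stack: [-638]
STORE_FAST v → v=-638. Stack: []
LOAD_FAST_LOAD_FAST m,m → push -314,-314. Stack: [-314, -314]
BINARY_OP // → -314 // -314 = 1. Stack: [1]
STORE_FAST v → v=1. Stack: []
LOAD_CONST → push 1. Stack: [1]
LOAD_FAST v → push 1. Stack: [1, 1]
BINARY_OP // → 1 // 1 = 1. Stack: [1]
LOAD_FAST m → push -314. Stack: [1, -314]
BINARY_OP - → 1 - -314 = 315. Stack: [315]
STORE_FAST m → m=315. Stack: []
LOAD_FAST_LOAD_FAST v,a → push 1,18. Stack: [1, 18]
BINARY_OP - → 1 - 18 = -17. Stack: [-17]
RETURN_VALUE → return -17.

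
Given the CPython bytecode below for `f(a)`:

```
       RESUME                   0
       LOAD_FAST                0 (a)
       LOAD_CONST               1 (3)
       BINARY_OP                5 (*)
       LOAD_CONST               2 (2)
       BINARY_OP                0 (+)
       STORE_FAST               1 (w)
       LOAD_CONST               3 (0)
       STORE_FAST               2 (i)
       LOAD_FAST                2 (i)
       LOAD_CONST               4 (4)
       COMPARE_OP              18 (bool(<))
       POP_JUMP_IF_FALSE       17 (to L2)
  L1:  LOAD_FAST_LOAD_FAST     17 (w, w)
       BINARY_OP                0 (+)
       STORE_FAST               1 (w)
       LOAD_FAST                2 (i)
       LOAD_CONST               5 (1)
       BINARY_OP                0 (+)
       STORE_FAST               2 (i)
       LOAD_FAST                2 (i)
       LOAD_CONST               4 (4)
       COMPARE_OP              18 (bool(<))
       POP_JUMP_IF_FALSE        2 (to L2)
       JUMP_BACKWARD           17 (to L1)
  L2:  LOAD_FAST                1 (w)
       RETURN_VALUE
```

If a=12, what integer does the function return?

608

LOAD_FAST a → push 12. Stack: [12]
LOAD_CONST → push 3. Stack: [12, 3]
BINARY_OP * → 12 * 3 = 36. Stack: [36]
LOAD_CONST → push 2. Stack: [36, 2]
BINARY_OP + → 36 + 2 = 38. Stack: [38]
STORE_FAST w → w=38. Stack: []
LOAD_CONST → push 0. Stack: [0]
STORE_FAST i → i=0. Stack: []
LOAD_FAST i → push 0. Stack: [0]
LOAD_CONST → push 4. Stack: [0, 4]
COMPARE_OP bool(<) → 0 vs 4 = True. Stack: [True]
POP_JUMP_IF_FALSE → pop True; no jump. Stack: []
LOAD_FAST_LOAD_FAST w,w → push 38,38. Stack: [38, 38]
BINARY_OP + → 38 + 38 = 76. Stack: [76]
STORE_FAST w → w=76. Stack: []
LOAD_FAST i → push 0. Stack: [0]
LOAD_CONST → push 1. Stack: [0, 1]
BINARY_OP + → 0 + 1 = 1. Stack: [1]
STORE_FAST i → i=1. Stack: []
LOAD_FAST i → push 1. Stack: [1]
LOAD_CONST → push 4. Stack: [1, 4]
COMPARE_OP bool(<) → 1 vs 4 = True. Stack: [True]
POP_JUMP_IF_FALSE → pop True; no jump. Stack: []
LOAD_FAST_LOAD_FAST w,w → push 76,76. Stack: [76, 76]
BINARY_OP + → 76 + 76 = 152. Stack: [152]
STORE_FAST w → w=152. Stack: []
LOAD_FAST i → push 1. Stack: [1]
LOAD_CONST → push 1. Stack: [1, 1]
BINARY_OP + → 1 + 1 = 2. Stack: [2]
STORE_FAST i → i=2. Stack: []
LOAD_FAST i → push 2. Stack: [2]
LOAD_CONST → push 4. Stack: [2, 4]
COMPARE_OP bool(<) → 2 vs 4 = True. Stack: [True]
POP_JUMP_IF_FALSE → pop True; no jump. Stack: []
LOAD_FAST_LOAD_FAST w,w → push 152,152. Stack: [152, 152]
BINARY_OP + → 152 + 152 = 304. Stack: [304]
STORE_FAST w → w=304. Stack: []
LOAD_FAST i → push 2. Stack: [2]
LOAD_CONST → push 1. Stack: [2, 1]
BINARY_OP + → 2 + 1 = 3. Stack: [3]
STORE_FAST i → i=3. Stack: []
LOAD_FAST i → push 3. Stack: [3]
LOAD_CONST → push 4. Stack: [3, 4]
COMPARE_OP bool(<) → 3 vs 4 = True. Stack: [True]
POP_JUMP_IF_FALSE → pop True; no jump. Stack: []
LOAD_FAST_LOAD_FAST w,w → push 304,304. Stack: [304, 304]
BINARY_OP + → 304 + 304 = 608. Stack: [608]
STORE_FAST w → w=608. Stack: []
LOAD_FAST i → push 3. Stack: [3]
LOAD_CONST → push 1. Stack: [3, 1]
BINARY_OP + → 3 + 1 = 4. Stack: [4]
STORE_FAST i → i=4. Stack: []
LOAD_FAST i → push 4. Stack: [4]
LOAD_CONST → push 4. Stack: [4, 4]
COMPARE_OP bool(<) → 4 vs 4 = False. Stack: [False]
POP_JUMP_IF_FALSE → pop False; jump. Stack: []
LOAD_FAST w → push 608. Stack: [608]
RETURN_VALUE → return 608.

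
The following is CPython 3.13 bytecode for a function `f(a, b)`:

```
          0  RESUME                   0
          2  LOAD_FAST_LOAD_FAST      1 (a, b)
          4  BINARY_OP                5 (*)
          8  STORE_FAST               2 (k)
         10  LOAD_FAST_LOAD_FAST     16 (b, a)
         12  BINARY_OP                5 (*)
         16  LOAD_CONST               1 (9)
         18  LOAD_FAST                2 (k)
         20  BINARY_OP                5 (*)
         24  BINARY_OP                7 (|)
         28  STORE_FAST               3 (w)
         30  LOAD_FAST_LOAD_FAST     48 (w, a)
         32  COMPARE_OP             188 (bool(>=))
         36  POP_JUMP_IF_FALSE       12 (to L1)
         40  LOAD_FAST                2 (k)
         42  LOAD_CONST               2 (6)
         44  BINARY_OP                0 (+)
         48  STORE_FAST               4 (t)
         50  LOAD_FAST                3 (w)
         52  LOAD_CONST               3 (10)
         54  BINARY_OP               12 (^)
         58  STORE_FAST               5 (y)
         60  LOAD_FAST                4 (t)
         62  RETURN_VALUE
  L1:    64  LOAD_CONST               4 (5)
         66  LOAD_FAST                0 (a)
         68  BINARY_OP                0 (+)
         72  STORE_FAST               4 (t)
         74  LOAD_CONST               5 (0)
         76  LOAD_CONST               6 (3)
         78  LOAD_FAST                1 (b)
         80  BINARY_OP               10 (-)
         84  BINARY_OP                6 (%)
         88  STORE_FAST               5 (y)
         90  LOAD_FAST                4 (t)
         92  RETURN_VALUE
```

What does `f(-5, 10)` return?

LOAD_FAST_LOAD_FAST a,b → push -5,10. Stack: [-5, 10]
BINARY_OP * → -5 * 10 = -50. Stack: [-50]
STORE_FAST k → k=-50. Stack: []
LOAD_FAST_LOAD_FAST b,a → push 10,-5. Stack: [10, -5]
BINARY_OP * → 10 * -5 = -50. Stack: [-50]
LOAD_CONST → push 9. Stack: [-50, 9]
LOAD_FAST k → push -50. Stack: [-50, 9, -50]
BINARY_OP * → 9 * -50 = -450. Stack: [-50, -450]
BINARY_OP | → -50 | -450 = -2. Stack: [-2]
STORE_FAST w → w=-2. Stack: []
LOAD_FAST_LOAD_FAST w,a → push -2,-5. Stack: [-2, -5]
COMPARE_OP bool(>=) → -2 vs -5 = True. Stack: [True]
POP_JUMP_IF_FALSE → pop True; no jump. Stack: []
LOAD_FAST k → push -50. Stack: [-50]
LOAD_CONST → push 6. Stack: [-50, 6]
BINARY_OP + → -50 + 6 = -44. Stack: [-44]
STORE_FAST t → t=-44. Stack: []
LOAD_FAST w → push -2. Stack: [-2]
LOAD_CONST → push 10. Stack: [-2, 10]
BINARY_OP ^ → -2 ^ 10 = -12. Stack: [-12]
STORE_FAST y → y=-12. Stack: []
LOAD_FAST t → push -44. Stack: [-44]
RETURN_VALUE → return -44.

-44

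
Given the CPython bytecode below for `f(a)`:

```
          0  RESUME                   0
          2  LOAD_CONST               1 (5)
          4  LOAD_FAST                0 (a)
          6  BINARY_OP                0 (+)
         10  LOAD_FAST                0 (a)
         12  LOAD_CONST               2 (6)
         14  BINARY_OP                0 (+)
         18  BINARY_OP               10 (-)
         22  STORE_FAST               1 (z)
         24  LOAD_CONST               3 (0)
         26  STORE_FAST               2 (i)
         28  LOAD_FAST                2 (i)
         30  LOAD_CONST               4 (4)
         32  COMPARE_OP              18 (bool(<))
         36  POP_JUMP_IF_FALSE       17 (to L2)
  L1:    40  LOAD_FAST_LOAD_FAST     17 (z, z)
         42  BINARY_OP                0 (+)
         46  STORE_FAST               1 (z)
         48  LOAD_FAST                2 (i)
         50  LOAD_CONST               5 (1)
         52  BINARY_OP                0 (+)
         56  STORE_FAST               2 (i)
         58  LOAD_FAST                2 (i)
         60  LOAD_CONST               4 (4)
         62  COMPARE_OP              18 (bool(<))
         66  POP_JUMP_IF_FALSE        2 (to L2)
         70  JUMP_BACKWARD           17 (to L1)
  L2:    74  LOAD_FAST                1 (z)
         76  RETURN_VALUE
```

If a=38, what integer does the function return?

-16

LOAD_CONST → push 5. Stack: [5]
LOAD_FAST a → push 38. Stack: [5, 38]
BINARY_OP + → 5 + 38 = 43. Stack: [43]
LOAD_FAST a → push 38. Stack: [43, 38]
LOAD_CONST → push 6. Stack: [43, 38, 6]
BINARY_OP + → 38 + 6 = 44. Stack: [43, 44]
BINARY_OP - → 43 - 44 = -1. Stack: [-1]
STORE_FAST z → z=-1. Stack: []
LOAD_CONST → push 0. Stack: [0]
STORE_FAST i → i=0. Stack: []
LOAD_FAST i → push 0. Stack: [0]
LOAD_CONST → push 4. Stack: [0, 4]
COMPARE_OP bool(<) → 0 vs 4 = True. Stack: [True]
POP_JUMP_IF_FALSE → pop True; no jump. Stack: []
LOAD_FAST_LOAD_FAST z,z → push -1,-1. Stack: [-1, -1]
BINARY_OP + → -1 + -1 = -2. Stack: [-2]
STORE_FAST z → z=-2. Stack: []
LOAD_FAST i → push 0. Stack: [0]
LOAD_CONST → push 1. Stack: [0, 1]
BINARY_OP + → 0 + 1 = 1. Stack: [1]
STORE_FAST i → i=1. Stack: []
LOAD_FAST i → push 1. Stack: [1]
LOAD_CONST → push 4. Stack: [1, 4]
COMPARE_OP bool(<) → 1 vs 4 = True. Stack: [True]
POP_JUMP_IF_FALSE → pop True; no jump. Stack: []
LOAD_FAST_LOAD_FAST z,z → push -2,-2. Stack: [-2, -2]
BINARY_OP + → -2 + -2 = -4. Stack: [-4]
STORE_FAST z → z=-4. Stack: []
LOAD_FAST i → push 1. Stack: [1]
LOAD_CONST → push 1. Stack: [1, 1]
BINARY_OP + → 1 + 1 = 2. Stack: [2]
STORE_FAST i → i=2. Stack: []
LOAD_FAST i → push 2. Stack: [2]
LOAD_CONST → push 4. Stack: [2, 4]
COMPARE_OP bool(<) → 2 vs 4 = True. Stack: [True]
POP_JUMP_IF_FALSE → pop True; no jump. Stack: []
LOAD_FAST_LOAD_FAST z,z → push -4,-4. Stack: [-4, -4]
BINARY_OP + → -4 + -4 = -8. Stack: [-8]
STORE_FAST z → z=-8. Stack: []
LOAD_FAST i → push 2. Stack: [2]
LOAD_CONST → push 1. Stack: [2, 1]
BINARY_OP + → 2 + 1 = 3. Stack: [3]
STORE_FAST i → i=3. Stack: []
LOAD_FAST i → push 3. Stack: [3]
LOAD_CONST → push 4. Stack: [3, 4]
COMPARE_OP bool(<) → 3 vs 4 = True. Stack: [True]
POP_JUMP_IF_FALSE → pop True; no jump. Stack: []
LOAD_FAST_LOAD_FAST z,z → push -8,-8. Stack: [-8, -8]
BINARY_OP + → -8 + -8 = -16. Stack: [-16]
STORE_FAST z → z=-16. Stack: []
LOAD_FAST i → push 3. Stack: [3]
LOAD_CONST → push 1. Stack: [3, 1]
BINARY_OP + → 3 + 1 = 4. Stack: [4]
STORE_FAST i → i=4. Stack: []
LOAD_FAST i → push 4. Stack: [4]
LOAD_CONST → push 4. Stack: [4, 4]
COMPARE_OP bool(<) → 4 vs 4 = False. Stack: [False]
POP_JUMP_IF_FALSE → pop False; jump. Stack: []
LOAD_FAST z → push -16. Stack: [-16]
RETURN_VALUE → return -16.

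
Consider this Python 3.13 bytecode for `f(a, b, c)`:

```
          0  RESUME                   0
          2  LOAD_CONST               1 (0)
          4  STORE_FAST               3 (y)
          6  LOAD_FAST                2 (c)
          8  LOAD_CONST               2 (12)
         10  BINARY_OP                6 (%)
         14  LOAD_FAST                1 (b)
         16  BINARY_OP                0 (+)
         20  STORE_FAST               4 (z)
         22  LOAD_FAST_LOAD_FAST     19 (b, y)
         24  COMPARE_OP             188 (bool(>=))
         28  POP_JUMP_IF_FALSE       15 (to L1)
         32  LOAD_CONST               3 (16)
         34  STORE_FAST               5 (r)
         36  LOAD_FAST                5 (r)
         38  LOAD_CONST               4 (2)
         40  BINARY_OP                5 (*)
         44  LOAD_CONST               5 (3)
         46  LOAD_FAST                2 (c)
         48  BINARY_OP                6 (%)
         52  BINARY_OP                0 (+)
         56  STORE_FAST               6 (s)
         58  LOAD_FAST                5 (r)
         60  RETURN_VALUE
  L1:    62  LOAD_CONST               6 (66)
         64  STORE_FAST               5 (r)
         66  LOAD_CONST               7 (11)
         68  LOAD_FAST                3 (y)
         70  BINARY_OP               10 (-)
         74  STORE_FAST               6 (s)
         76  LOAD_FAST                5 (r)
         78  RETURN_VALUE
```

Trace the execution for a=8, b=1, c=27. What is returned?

16

LOAD_CONST → push 0. Stack: [0]
STORE_FAST y → y=0. Stack: []
LOAD_FAST c → push 27. Stack: [27]
LOAD_CONST → push 12. Stack: [27, 12]
BINARY_OP % → 27 % 12 = 3. Stack: [3]
LOAD_FAST b → push 1. Stack: [3, 1]
BINARY_OP + → 3 + 1 = 4. Stack: [4]
STORE_FAST z → z=4. Stack: []
LOAD_FAST_LOAD_FAST b,y → push 1,0. Stack: [1, 0]
COMPARE_OP bool(>=) → 1 vs 0 = True. Stack: [True]
POP_JUMP_IF_FALSE → pop True; no jump. Stack: []
LOAD_CONST → push 16. Stack: [16]
STORE_FAST r → r=16. Stack: []
LOAD_FAST r → push 16. Stack: [16]
LOAD_CONST → push 2. Stack: [16, 2]
BINARY_OP * → 16 * 2 = 32. Stack: [32]
LOAD_CONST → push 3. Stack: [32, 3]
LOAD_FAST c → push 27. Stack: [32, 3, 27]
BINARY_OP % → 3 % 27 = 3. Stack: [32, 3]
BINARY_OP + → 32 + 3 = 35. Stack: [35]
STORE_FAST s → s=35. Stack: []
LOAD_FAST r → push 16. Stack: [16]
RETURN_VALUE → return 16.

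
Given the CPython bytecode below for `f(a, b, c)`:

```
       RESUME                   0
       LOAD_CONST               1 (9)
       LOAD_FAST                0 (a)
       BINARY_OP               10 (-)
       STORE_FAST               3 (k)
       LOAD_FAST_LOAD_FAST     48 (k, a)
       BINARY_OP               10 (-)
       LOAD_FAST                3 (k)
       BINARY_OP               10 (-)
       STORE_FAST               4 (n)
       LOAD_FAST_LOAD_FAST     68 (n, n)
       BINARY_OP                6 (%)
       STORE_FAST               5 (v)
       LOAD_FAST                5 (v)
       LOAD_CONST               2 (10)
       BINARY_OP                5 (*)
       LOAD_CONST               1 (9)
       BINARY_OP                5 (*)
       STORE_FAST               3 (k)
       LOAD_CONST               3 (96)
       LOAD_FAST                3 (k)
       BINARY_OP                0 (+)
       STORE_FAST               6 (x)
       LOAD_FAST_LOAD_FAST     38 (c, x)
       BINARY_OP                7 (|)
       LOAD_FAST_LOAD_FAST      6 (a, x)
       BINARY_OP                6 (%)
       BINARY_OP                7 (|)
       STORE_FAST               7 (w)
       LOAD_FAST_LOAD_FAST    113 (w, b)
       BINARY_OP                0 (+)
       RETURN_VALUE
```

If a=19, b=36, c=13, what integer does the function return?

LOAD_CONST → push 9. Stack: [9]
LOAD_FAST a → push 19. Stack: [9, 19]
BINARY_OP - → 9 - 19 = -10. Stack: [-10]
STORE_FAST k → k=-10. Stack: []
LOAD_FAST_LOAD_FAST k,a → push -10,19. Stack: [-10, 19]
BINARY_OP - → -10 - 19 = -29. Stack: [-29]
LOAD_FAST k → push -10. Stack: [-29, -10]
BINARY_OP - → -29 - -10 = -19. Stack: [-19]
STORE_FAST n → n=-19. Stack: []
LOAD_FAST_LOAD_FAST n,n → push -19,-19. Stack: [-19, -19]
BINARY_OP % → -19 % -19 = 0. Stack: [0]
STORE_FAST v → v=0. Stack: []
LOAD_FAST v → push 0. Stack: [0]
LOAD_CONST → push 10. Stack: [0, 10]
BINARY_OP * → 0 * 10 = 0. Stack: [0]
LOAD_CONST → push 9. Stack: [0, 9]
BINARY_OP * → 0 * 9 = 0. Stack: [0]
STORE_FAST k → k=0. Stack: []
LOAD_CONST → push 96. Stack: [96]
LOAD_FAST k → push 0. Stack: [96, 0]
BINARY_OP + → 96 + 0 = 96. Stack: [96]
STORE_FAST x → x=96. Stack: []
LOAD_FAST_LOAD_FAST c,x → push 13,96. Stack: [13, 96]
BINARY_OP | → 13 | 96 = 109. Stack: [109]
LOAD_FAST_LOAD_FAST a,x → push 19,96. Stack: [109, 19, 96]
BINARY_OP % → 19 % 96 = 19. Stack: [109, 19]
BINARY_OP | → 109 | 19 = 127. Stack: [127]
STORE_FAST w → w=127. Stack: []
LOAD_FAST_LOAD_FAST w,b → push 127,36. Stack: [127, 36]
BINARY_OP + → 127 + 36 = 163. Stack: [163]
RETURN_VALUE → return 163.

163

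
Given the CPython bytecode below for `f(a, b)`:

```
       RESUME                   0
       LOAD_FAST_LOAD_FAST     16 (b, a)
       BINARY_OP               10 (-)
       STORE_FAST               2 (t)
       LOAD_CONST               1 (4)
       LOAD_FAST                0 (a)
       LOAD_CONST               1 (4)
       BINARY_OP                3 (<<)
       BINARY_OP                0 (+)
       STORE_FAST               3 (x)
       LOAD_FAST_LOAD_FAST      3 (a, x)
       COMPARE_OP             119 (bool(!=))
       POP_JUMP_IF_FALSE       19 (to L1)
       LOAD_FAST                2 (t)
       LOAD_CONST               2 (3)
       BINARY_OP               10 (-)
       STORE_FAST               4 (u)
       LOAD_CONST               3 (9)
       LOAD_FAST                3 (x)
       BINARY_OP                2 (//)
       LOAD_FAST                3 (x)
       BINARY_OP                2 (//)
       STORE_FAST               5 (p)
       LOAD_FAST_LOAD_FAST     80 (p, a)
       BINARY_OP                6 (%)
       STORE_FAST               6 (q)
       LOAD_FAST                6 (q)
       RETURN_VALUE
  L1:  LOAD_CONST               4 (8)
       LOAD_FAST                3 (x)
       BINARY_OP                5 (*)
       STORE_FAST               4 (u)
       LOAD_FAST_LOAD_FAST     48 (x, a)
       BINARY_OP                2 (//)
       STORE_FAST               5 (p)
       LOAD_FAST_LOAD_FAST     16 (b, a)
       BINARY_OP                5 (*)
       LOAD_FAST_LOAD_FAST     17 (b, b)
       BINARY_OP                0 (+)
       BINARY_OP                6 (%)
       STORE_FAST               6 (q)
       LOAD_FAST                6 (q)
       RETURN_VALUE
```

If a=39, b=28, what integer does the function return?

LOAD_FAST_LOAD_FAST b,a → push 28,39. Stack: [28, 39]
BINARY_OP - → 28 - 39 = -11. Stack: [-11]
STORE_FAST t → t=-11. Stack: []
LOAD_CONST → push 4. Stack: [4]
LOAD_FAST a → push 39. Stack: [4, 39]
LOAD_CONST → push 4. Stack: [4, 39, 4]
BINARY_OP << → 39 << 4 = 624. Stack: [4, 624]
BINARY_OP + → 4 + 624 = 628. Stack: [628]
STORE_FAST x → x=628. Stack: []
LOAD_FAST_LOAD_FAST a,x → push 39,628. Stack: [39, 628]
COMPARE_OP bool(!=) → 39 vs 628 = True. Stack: [True]
POP_JUMP_IF_FALSE → pop True; no jump. Stack: []
LOAD_FAST t → push -11. Stack: [-11]
LOAD_CONST → push 3. Stack: [-11, 3]
BINARY_OP - → -11 - 3 = -14. Stack: [-14]
STORE_FAST u → u=-14. Stack: []
LOAD_CONST → push 9. Stack: [9]
LOAD_FAST x → push 628. Stack: [9, 628]
BINARY_OP // → 9 // 628 = 0. Stack: [0]
LOAD_FAST x → push 628. Stack: [0, 628]
BINARY_OP // → 0 // 628 = 0. Stack: [0]
STORE_FAST p → p=0. Stack: []
LOAD_FAST_LOAD_FAST p,a → push 0,39. Stack: [0, 39]
BINARY_OP % → 0 % 39 = 0. Stack: [0]
STORE_FAST q → q=0. Stack: []
LOAD_FAST q → push 0. Stack: [0]
RETURN_VALUE → return 0.

0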